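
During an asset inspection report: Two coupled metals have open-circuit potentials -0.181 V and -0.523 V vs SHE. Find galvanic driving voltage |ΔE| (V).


Driving voltage is the absolute potential difference.
|ΔE| = |-0.181 − (-0.523)| = 0.342 V

0.342 V


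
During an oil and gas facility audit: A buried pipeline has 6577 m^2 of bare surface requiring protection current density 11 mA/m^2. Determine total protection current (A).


I = area * current density, then convert mA → A (÷1000)
I = 6577 * 11 / 1000 = 72.35 A

72.35 A


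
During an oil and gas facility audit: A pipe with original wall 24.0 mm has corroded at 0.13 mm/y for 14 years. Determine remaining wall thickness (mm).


Remaining wall = original − CR × time
t = 24.0 − 0.13*14 = 24.0 − 1.82 = 22.18 mm

22.18 mm


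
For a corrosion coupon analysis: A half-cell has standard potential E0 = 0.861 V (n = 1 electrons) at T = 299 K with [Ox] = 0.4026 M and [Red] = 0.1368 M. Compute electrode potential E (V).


Apply the Nernst equation: E = E0 + (RT/nF)*ln([Ox]/[Red])
Step 1: RT/nF = 8.314*299/(1*96485) = 0.02576448 V
Step 2: [Ox]/[Red] = 0.4026/0.1368 = 2.942982
Step 3: ln(2.942982) = 1.079423
Step 4: correction = 0.02576448 * 1.079423 = 0.028 V
E = 0.861 + 0.028 = 0.889 V

0.889 V


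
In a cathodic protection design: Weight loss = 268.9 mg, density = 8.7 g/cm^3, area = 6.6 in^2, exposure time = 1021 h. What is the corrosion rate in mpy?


Apply the mpy weight-loss relation: CR = 534 * W / (D * A * T)
Numerator: 534 * 268.9 = 143592.6
Denominator: 8.7 * 6.6 * 1021 = 58625.82
CR = 143592.6 / 58625.82 = 2.4493 mpy

2.4493 mpy


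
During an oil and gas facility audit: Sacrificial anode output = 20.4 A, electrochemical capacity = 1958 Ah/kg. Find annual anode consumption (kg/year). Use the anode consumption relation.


Annual consumption = current * hours per year / capacity
Rate = 20.4 * 8760 / 1958 = 91.3 kg/year

91.3 kg/year


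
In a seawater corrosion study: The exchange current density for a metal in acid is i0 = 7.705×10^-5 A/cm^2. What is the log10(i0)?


i0 = 7.705×10^-5 A/cm^2
log10(i0) = -4.113

-4.113


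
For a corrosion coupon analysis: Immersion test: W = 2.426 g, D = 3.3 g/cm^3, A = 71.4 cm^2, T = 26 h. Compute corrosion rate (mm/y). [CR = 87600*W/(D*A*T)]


Apply the mm/y weight-loss relation: CR = 87600 * W / (D * A * T)
Numerator: 87600 * 2.426 = 212517.6
Denominator: 3.3 * 71.4 * 26 = 6126.12
CR = 212517.6 / 6126.12 = 34.69041 mm/y

34.69041 mm/y


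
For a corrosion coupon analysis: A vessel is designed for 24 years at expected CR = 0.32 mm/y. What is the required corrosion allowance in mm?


Corrosion allowance = CR × design life
CA = 0.32 * 24 = 7.68 mm

7.68 mm


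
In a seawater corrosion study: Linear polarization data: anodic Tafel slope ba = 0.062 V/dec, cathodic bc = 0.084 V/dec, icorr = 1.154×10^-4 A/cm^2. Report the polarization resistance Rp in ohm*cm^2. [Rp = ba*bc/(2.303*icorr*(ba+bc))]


Apply the Stern-Geary equation: Rp = ba*bc / (2.303*icorr*(ba+bc))
ba*bc = 0.062*0.084 = 0.005208
ba+bc = 0.146; 2.303*icorr*(ba+bc) = 2.303*1.154×10^-4*0.146 = 3.8801865×10^-5
Rp = 0.005208 / 3.8801865×10^-5 = 134.22 ohm*cm^2

134.22 ohm*cm^2


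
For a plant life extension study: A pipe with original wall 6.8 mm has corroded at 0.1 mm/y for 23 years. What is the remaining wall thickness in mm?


Remaining wall = original − CR × time
t = 6.8 − 0.1*23 = 6.8 − 2.3 = 4.5 mm

4.5 mm


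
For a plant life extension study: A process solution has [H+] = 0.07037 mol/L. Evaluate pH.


pH = −log10[H+]
pH = −log10(0.07037) = 1.15

1.15


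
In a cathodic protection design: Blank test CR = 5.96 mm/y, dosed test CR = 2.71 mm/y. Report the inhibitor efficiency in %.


Apply the inhibitor-efficiency definition: IE = (CR_blank − CR_inh)/CR_blank × 100
IE = (5.96 − 2.71) / 5.96 × 100
IE = 3.25 / 5.96 × 100 = 54.5 %

54.5 %


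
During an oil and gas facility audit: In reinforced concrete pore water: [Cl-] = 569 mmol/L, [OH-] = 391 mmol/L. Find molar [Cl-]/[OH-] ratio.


Threshold parameter = [Cl-] / [OH-] (molar basis; both in mmol/L, so units cancel)
Ratio = 569 / 391 = 1.46

1.46


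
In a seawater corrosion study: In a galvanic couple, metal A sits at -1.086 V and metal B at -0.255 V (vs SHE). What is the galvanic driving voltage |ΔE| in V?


Driving voltage is the absolute potential difference.
|ΔE| = |-1.086 − (-0.255)| = 0.831 V

0.831 V


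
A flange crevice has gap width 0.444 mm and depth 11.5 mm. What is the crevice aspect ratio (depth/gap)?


Aspect ratio = depth / gap
Ratio = 11.5 / 0.444 = 25.9

25.9


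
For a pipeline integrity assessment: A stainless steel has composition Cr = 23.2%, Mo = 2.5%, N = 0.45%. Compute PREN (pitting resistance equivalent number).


Apply the PREN formula: PREN = Cr + 3.3*Mo + 16*N
PREN = 23.2 + 3.3*2.5 + 16*0.45
PREN = 23.2 + 8.25 + 7.2 = 38.65

38.65


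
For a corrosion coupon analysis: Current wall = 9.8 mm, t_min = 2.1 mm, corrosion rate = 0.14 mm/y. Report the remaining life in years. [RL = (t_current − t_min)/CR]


Apply the remaining-life relation: RL = (t_current − t_min) / CR
RL = (9.8 − 2.1) / 0.14 = 7.7 / 0.14 = 55.0 years

55.0 years


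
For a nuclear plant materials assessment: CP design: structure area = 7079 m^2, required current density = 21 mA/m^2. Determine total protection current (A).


I = area * current density, then convert mA → A (÷1000)
I = 7079 * 21 / 1000 = 148.66 A

148.66 A


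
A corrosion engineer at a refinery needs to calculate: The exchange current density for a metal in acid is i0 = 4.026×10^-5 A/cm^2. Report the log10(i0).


i0 = 4.026×10^-5 A/cm^2
log10(i0) = -4.395

-4.395


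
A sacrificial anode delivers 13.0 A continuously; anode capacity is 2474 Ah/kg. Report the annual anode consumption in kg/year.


Annual consumption = current * hours per year / capacity
Rate = 13.0 * 8760 / 2474 = 46.0 kg/year

46.0 kg/year


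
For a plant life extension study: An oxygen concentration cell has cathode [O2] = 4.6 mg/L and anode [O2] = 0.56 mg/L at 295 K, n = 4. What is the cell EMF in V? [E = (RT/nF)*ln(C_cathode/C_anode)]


Apply the Nernst concentration-cell relation: E = (RT/nF)*ln(C_cathode/C_anode)
RT/nF = 8.314*295/(4*96485) = 0.00635495 V
ln(4.6/0.56) = 2.10587
E = 0.00635495 * 2.10587 = 0.01338 V

0.01338 V


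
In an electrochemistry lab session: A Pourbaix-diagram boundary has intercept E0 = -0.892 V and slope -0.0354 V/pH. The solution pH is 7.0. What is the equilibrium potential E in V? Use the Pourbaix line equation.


Apply the Pourbaix line equation: E = E0 + slope*pH
E = -0.892 + (-0.0354)*7.0 = -0.892 + (-0.2478) = -1.1398 V
Rounded to 3 decimal places: E = -1.140 V

-1.140 V


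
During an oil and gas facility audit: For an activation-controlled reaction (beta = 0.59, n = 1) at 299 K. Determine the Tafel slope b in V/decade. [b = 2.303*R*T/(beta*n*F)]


Apply the Tafel slope relation: b = 2.303*R*T/(beta*n*F)
Numerator: 2.303 * 8.314 * 299 = 5725.0
Denominator: 0.59 * 1 * 96485 = 56926.15
b = 5725.0 / 56926.15 = 0.1006 V/decade

0.1006 V/decade


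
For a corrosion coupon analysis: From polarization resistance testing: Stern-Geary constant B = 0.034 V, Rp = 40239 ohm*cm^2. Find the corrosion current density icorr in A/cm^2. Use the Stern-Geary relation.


Apply the Stern-Geary relation: icorr = B / Rp
icorr = 0.034 / 40239 = 8.45×10^-7 A/cm^2

8.45×10^-7 A/cm^2


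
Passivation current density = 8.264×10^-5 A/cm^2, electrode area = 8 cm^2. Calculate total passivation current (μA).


I = i_pass * A, then convert A → μA (×10^6)
I = 8.264×10^-5 * 8 * 10^6 = 661.12 μA

661.12 μA


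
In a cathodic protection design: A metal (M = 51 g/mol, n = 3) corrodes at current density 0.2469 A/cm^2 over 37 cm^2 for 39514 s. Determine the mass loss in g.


Apply Faraday's law: m = i*A*t*M / (n*F)
Total charge passed Q = i*A*t = 0.2469*37*39514 = 360972.2442 C
m = Q*M/(n*F) = 360972.2442*51/(3*96485) = 63.601 g

63.601 g


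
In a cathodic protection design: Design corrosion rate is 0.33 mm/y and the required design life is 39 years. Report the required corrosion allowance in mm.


Corrosion allowance = CR × design life
CA = 0.33 * 39 = 12.87 mm

12.87 mm


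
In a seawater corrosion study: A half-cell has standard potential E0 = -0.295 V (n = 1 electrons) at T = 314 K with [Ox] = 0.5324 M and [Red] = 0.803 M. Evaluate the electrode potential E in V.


Apply the Nernst equation: E = E0 + (RT/nF)*ln([Ox]/[Red])
Step 1: RT/nF = 8.314*314/(1*96485) = 0.02705701 V
Step 2: [Ox]/[Red] = 0.5324/0.803 = 0.663014
Step 3: ln(0.663014) = -0.410959
Step 4: correction = 0.02705701 * -0.410959 = -0.011 V
E = -0.295 + -0.011 = -0.306 V

-0.306 V


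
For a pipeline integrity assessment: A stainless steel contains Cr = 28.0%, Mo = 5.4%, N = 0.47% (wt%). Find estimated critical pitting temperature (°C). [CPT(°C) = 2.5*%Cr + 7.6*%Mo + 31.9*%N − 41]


Apply the ASTM G48 empirical CPT estimate: CPT(°C) = 2.5*%Cr + 7.6*%Mo + 31.9*%N − 41
2.5*28.0 = 70; 7.6*5.4 = 41.04; 31.9*0.47 = 14.993
CPT = 70 + 41.04 + 14.993 − 41 = 85.033 °C
Rounded to 0.1 °C: CPT ≈ 85.0 °C

85.0 °C


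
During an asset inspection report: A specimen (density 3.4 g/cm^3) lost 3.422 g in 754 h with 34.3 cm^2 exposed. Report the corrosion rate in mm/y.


Apply the mm/y weight-loss relation: CR = 87600 * W / (D * A * T)
Numerator: 87600 * 3.422 = 299767.2
Denominator: 3.4 * 34.3 * 754 = 87931.48
CR = 299767.2 / 87931.48 = 3.4091 mm/y

3.4091 mm/y


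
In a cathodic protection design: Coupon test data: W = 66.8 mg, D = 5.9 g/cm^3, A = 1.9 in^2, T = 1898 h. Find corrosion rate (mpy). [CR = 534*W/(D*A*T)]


Apply the mpy weight-loss relation: CR = 534 * W / (D * A * T)
Numerator: 534 * 66.8 = 35671.2
Denominator: 5.9 * 1.9 * 1898 = 21276.58
CR = 35671.2 / 21276.58 = 1.677 mpy

1.677 mpy


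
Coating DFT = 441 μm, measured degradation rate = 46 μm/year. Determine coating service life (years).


Service life = thickness / degradation rate
Life = 441 / 46 = 9.6 years

9.6 years


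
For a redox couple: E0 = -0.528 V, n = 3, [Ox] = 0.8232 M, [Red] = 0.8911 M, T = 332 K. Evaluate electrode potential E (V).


Apply the Nernst equation: E = E0 + (RT/nF)*ln([Ox]/[Red])
Step 1: RT/nF = 8.314*332/(3*96485) = 0.00953602 V
Step 2: [Ox]/[Red] = 0.8232/0.8911 = 0.923802
Step 3: ln(0.923802) = -0.079258
Step 4: correction = 0.00953602 * -0.079258 = -0.0008 V
E = -0.528 + -0.0008 = -0.5288 V

-0.5288 V


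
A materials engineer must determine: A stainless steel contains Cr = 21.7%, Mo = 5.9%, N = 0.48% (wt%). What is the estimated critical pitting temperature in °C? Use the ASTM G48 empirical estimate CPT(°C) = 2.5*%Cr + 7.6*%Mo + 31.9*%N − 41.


Apply the ASTM G48 empirical CPT estimate: CPT(°C) = 2.5*%Cr + 7.6*%Mo + 31.9*%N − 41
2.5*21.7 = 54.25; 7.6*5.9 = 44.84; 31.9*0.48 = 15.312
CPT = 54.25 + 44.84 + 15.312 − 41 = 73.402 °C
Rounded to 0.1 °C: CPT ≈ 73.4 °C

73.4 °C


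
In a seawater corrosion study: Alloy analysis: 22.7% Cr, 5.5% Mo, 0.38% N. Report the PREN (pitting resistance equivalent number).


Apply the PREN formula: PREN = Cr + 3.3*Mo + 16*N
PREN = 22.7 + 3.3*5.5 + 16*0.38
PREN = 22.7 + 18.15 + 6.08 = 46.93

46.93


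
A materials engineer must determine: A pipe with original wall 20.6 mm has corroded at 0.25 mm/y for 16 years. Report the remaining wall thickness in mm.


Remaining wall = original − CR × time
t = 20.6 − 0.25*16 = 20.6 − 4.0 = 16.6 mm

16.6 mm


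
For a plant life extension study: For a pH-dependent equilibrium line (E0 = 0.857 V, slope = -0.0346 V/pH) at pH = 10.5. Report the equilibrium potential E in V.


Apply the Pourbaix line equation: E = E0 + slope*pH
E = 0.857 + (-0.0346)*10.5 = 0.857 + (-0.3633) = 0.4937 V
Rounded to 3 decimal places: E = 0.494 V

0.494 V


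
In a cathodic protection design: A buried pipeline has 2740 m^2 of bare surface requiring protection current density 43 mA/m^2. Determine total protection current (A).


I = area * current density, then convert mA → A (÷1000)
I = 2740 * 43 / 1000 = 117.82 A

117.82 A


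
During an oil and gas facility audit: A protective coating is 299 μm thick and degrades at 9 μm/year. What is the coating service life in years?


Service life = thickness / degradation rate
Life = 299 / 9 = 33.2 years

33.2 years


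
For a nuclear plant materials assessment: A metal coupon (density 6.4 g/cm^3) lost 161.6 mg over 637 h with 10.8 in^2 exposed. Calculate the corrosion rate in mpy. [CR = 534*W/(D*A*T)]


Apply the mpy weight-loss relation: CR = 534 * W / (D * A * T)
Numerator: 534 * 161.6 = 86294.4
Denominator: 6.4 * 10.8 * 637 = 44029.44
CR = 86294.4 / 44029.44 = 1.95992 mpy

1.95992 mpy


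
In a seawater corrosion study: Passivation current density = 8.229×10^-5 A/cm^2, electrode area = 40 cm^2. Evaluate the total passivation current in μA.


I = i_pass * A, then convert A → μA (×10^6)
I = 8.229×10^-5 * 40 * 10^6 = 3291.6 μA

3291.6 μA


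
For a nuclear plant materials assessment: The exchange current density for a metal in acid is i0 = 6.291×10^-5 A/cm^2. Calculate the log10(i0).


i0 = 6.291×10^-5 A/cm^2
log10(i0) = -4.201

-4.201


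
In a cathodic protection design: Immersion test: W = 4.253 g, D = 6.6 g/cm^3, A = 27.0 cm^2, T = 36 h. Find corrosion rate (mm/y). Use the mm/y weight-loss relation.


Apply the mm/y weight-loss relation: CR = 87600 * W / (D * A * T)
Numerator: 87600 * 4.253 = 372562.8
Denominator: 6.6 * 27.0 * 36 = 6415.2
CR = 372562.8 / 6415.2 = 58.07501 mm/y

58.07501 mm/y


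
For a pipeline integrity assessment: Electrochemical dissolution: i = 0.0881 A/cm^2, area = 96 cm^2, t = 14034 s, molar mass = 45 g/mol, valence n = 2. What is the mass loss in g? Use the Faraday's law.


Apply Faraday's law: m = i*A*t*M / (n*F)
Total charge passed Q = i*A*t = 0.0881*96*14034 = 118693.9584 C
m = Q*M/(n*F) = 118693.9584*45/(2*96485) = 27.6791 g

27.6791 g


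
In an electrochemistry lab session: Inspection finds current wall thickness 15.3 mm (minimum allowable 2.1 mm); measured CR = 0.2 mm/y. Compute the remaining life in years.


Apply the remaining-life relation: RL = (t_current − t_min) / CR
RL = (15.3 − 2.1) / 0.2 = 13.2 / 0.2 = 66.0 years

66.0 years


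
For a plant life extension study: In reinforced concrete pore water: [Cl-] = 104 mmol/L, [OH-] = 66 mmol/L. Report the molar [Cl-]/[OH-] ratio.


Threshold parameter = [Cl-] / [OH-] (molar basis; both in mmol/L, so units cancel)
Ratio = 104 / 66 = 1.58

1.58


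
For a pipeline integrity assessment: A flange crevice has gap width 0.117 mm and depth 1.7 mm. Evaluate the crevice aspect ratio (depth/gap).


Aspect ratio = depth / gap
Ratio = 1.7 / 0.117 = 14.5

14.5


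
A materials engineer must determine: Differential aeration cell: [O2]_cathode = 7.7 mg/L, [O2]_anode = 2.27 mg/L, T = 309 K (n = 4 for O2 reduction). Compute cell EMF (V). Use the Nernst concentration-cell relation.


Apply the Nernst concentration-cell relation: E = (RT/nF)*ln(C_cathode/C_anode)
RT/nF = 8.314*309/(4*96485) = 0.00665654 V
ln(7.7/2.27) = 1.22144
E = 0.00665654 * 1.22144 = 0.00813 V

0.00813 V


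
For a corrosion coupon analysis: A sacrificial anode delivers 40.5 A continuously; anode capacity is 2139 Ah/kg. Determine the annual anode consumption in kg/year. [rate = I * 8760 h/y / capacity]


Annual consumption = current * hours per year / capacity
Rate = 40.5 * 8760 / 2139 = 165.9 kg/year

165.9 kg/year


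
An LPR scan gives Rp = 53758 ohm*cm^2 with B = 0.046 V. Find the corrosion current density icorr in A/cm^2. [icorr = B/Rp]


Apply the Stern-Geary relation: icorr = B / Rp
icorr = 0.046 / 53758 = 8.557×10^-7 A/cm^2

8.557×10^-7 A/cm^2


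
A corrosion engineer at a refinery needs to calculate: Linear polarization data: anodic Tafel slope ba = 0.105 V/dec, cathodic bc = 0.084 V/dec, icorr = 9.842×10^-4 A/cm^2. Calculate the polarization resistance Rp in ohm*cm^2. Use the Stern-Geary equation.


Apply the Stern-Geary equation: Rp = ba*bc / (2.303*icorr*(ba+bc))
ba*bc = 0.105*0.084 = 0.00882
ba+bc = 0.189; 2.303*icorr*(ba+bc) = 2.303*9.842×10^-4*0.189 = 4.2838978×10^-4
Rp = 0.00882 / 4.2838978×10^-4 = 20.59 ohm*cm^2

20.59 ohm*cm^2


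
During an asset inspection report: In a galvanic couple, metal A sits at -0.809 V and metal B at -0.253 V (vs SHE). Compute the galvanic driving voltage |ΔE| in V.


Driving voltage is the absolute potential difference.
|ΔE| = |-0.809 − (-0.253)| = 0.556 V

0.556 V


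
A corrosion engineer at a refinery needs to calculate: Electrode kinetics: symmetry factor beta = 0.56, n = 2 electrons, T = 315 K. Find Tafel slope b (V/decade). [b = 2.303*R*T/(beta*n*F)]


Apply the Tafel slope relation: b = 2.303*R*T/(beta*n*F)
Numerator: 2.303 * 8.314 * 315 = 6031.35
Denominator: 0.56 * 2 * 96485 = 108063.2
b = 6031.35 / 108063.2 = 0.0558 V/decade

0.0558 V/decade


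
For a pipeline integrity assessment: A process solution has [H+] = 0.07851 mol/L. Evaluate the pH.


pH = −log10[H+]
pH = −log10(0.07851) = 1.11

1.11


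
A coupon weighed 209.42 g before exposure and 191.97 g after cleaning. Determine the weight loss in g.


Weight loss = initial − final
WL = 209.42 − 191.97 = 17.45 g

17.45 g


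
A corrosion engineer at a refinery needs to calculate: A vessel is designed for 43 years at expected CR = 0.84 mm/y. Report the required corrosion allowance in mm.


Corrosion allowance = CR × design life
CA = 0.84 * 43 = 36.12 mm

36.12 mm


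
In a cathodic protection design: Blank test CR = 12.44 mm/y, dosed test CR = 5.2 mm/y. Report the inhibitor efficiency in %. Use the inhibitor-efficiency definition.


Apply the inhibitor-efficiency definition: IE = (CR_blank − CR_inh)/CR_blank × 100
IE = (12.44 − 5.2) / 12.44 × 100
IE = 7.24 / 12.44 × 100 = 58.2 %

58.2 %


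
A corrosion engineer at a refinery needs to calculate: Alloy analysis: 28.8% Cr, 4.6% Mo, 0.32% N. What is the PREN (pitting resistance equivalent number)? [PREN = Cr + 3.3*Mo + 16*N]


Apply the PREN formula: PREN = Cr + 3.3*Mo + 16*N
PREN = 28.8 + 3.3*4.6 + 16*0.32
PREN = 28.8 + 15.18 + 5.12 = 49.1

49.1


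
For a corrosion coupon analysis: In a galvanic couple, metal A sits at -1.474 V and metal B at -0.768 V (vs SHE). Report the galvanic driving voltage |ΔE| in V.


Driving voltage is the absolute potential difference.
|ΔE| = |-1.474 − (-0.768)| = 0.706 V

0.706 V


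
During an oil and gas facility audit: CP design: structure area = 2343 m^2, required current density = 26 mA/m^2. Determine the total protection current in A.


I = area * current density, then convert mA → A (÷1000)
I = 2343 * 26 / 1000 = 60.92 A

60.92 A


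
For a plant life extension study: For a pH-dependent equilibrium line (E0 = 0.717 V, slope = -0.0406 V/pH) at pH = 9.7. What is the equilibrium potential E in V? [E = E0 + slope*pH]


Apply the Pourbaix line equation: E = E0 + slope*pH
E = 0.717 + (-0.0406)*9.7 = 0.717 + (-0.39382) = 0.32318 V
Rounded to 3 decimal places: E = 0.323 V

0.323 V


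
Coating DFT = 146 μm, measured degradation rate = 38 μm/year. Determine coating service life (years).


Service life = thickness / degradation rate
Life = 146 / 38 = 3.8 years

3.8 years


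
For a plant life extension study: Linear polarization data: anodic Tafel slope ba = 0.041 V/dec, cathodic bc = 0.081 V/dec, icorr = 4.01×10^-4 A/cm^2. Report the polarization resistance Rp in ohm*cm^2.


Apply the Stern-Geary equation: Rp = ba*bc / (2.303*icorr*(ba+bc))
ba*bc = 0.041*0.081 = 0.003321
ba+bc = 0.122; 2.303*icorr*(ba+bc) = 2.303*4.01×10^-4*0.122 = 1.1266737×10^-4
Rp = 0.003321 / 1.1266737×10^-4 = 29.5 ohm*cm^2

29.5 ohm*cm^2


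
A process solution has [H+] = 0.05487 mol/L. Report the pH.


pH = −log10[H+]
pH = −log10(0.05487) = 1.26

1.26


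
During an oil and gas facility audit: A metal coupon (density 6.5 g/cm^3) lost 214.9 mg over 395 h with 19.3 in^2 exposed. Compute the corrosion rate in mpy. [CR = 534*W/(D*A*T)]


Apply the mpy weight-loss relation: CR = 534 * W / (D * A * T)
Numerator: 534 * 214.9 = 114756.6
Denominator: 6.5 * 19.3 * 395 = 49552.75
CR = 114756.6 / 49552.75 = 2.316 mpy

2.316 mpy


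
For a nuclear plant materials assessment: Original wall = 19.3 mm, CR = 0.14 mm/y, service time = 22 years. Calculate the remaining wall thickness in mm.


Remaining wall = original − CR × time
t = 19.3 − 0.14*22 = 19.3 − 3.08 = 16.22 mm

16.22 mm


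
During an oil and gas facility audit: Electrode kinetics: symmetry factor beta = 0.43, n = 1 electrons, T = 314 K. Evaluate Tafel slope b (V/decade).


Apply the Tafel slope relation: b = 2.303*R*T/(beta*n*F)
Numerator: 2.303 * 8.314 * 314 = 6012.2
Denominator: 0.43 * 1 * 96485 = 41488.55
b = 6012.2 / 41488.55 = 0.1449 V/decade

0.1449 V/decade


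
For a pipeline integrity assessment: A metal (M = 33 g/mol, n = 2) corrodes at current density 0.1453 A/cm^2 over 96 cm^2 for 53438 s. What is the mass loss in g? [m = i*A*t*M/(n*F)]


Apply Faraday's law: m = i*A*t*M / (n*F)
Total charge passed Q = i*A*t = 0.1453*96*53438 = 745395.9744 C
m = Q*M/(n*F) = 745395.9744*33/(2*96485) = 127.47094 g

127.47094 g


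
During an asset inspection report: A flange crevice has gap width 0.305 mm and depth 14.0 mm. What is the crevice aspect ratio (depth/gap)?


Aspect ratio = depth / gap
Ratio = 14.0 / 0.305 = 45.9

45.9


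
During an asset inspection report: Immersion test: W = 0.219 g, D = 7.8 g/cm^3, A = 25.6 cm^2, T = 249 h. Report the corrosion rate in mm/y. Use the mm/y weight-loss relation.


Apply the mm/y weight-loss relation: CR = 87600 * W / (D * A * T)
Numerator: 87600 * 0.219 = 19184.4
Denominator: 7.8 * 25.6 * 249 = 49720.32
CR = 19184.4 / 49720.32 = 0.385846 mm/y

0.385846 mm/y


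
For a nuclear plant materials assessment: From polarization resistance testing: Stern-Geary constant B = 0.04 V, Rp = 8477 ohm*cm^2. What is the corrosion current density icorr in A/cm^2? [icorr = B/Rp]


Apply the Stern-Geary relation: icorr = B / Rp
icorr = 0.04 / 8477 = 4.719×10^-6 A/cm^2

4.719×10^-6 A/cm^2


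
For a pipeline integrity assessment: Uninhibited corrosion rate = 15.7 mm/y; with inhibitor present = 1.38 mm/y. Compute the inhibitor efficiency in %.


Apply the inhibitor-efficiency definition: IE = (CR_blank − CR_inh)/CR_blank × 100
IE = (15.7 − 1.38) / 15.7 × 100
IE = 14.32 / 15.7 × 100 = 91.2 %

91.2 %


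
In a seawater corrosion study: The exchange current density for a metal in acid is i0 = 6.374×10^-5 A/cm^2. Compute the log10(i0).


i0 = 6.374×10^-5 A/cm^2
log10(i0) = -4.196

-4.196


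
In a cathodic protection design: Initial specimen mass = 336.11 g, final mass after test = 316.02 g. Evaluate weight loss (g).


Weight loss = initial − final
WL = 336.11 − 316.02 = 20.09 g

20.09 g


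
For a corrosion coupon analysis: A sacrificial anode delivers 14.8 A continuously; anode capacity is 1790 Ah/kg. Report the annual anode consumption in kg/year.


Annual consumption = current * hours per year / capacity
Rate = 14.8 * 8760 / 1790 = 72.4 kg/year

72.4 kg/year


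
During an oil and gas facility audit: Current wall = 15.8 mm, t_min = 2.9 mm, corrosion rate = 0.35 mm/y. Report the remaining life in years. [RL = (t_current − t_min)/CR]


Apply the remaining-life relation: RL = (t_current − t_min) / CR
RL = (15.8 − 2.9) / 0.35 = 12.9 / 0.35 = 36.9 years

36.9 years


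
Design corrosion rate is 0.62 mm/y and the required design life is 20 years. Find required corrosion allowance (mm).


Corrosion allowance = CR × design life
CA = 0.62 * 20 = 12.4 mm

12.4 mm


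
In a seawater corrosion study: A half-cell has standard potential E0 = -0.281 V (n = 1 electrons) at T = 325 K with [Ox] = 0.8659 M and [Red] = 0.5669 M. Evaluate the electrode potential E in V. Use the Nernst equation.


Apply the Nernst equation: E = E0 + (RT/nF)*ln([Ox]/[Red])
Step 1: RT/nF = 8.314*325/(1*96485) = 0.02800487 V
Step 2: [Ox]/[Red] = 0.8659/0.5669 = 1.52743
Step 3: ln(1.52743) = 0.423587
Step 4: correction = 0.02800487 * 0.423587 = 0.0119 V
E = -0.281 + 0.0119 = -0.2691 V

-0.2691 V


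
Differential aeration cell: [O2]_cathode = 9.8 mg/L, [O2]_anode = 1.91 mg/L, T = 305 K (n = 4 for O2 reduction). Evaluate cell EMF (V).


Apply the Nernst concentration-cell relation: E = (RT/nF)*ln(C_cathode/C_anode)
RT/nF = 8.314*305/(4*96485) = 0.00657037 V
ln(9.8/1.91) = 1.63528
E = 0.00657037 * 1.63528 = 0.01074 V

0.01074 V


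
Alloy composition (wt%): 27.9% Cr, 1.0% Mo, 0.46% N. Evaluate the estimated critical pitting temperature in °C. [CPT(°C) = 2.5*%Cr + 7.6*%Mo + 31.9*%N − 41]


Apply the ASTM G48 empirical CPT estimate: CPT(°C) = 2.5*%Cr + 7.6*%Mo + 31.9*%N − 41
2.5*27.9 = 69.75; 7.6*1.0 = 7.6; 31.9*0.46 = 14.674
CPT = 69.75 + 7.6 + 14.674 − 41 = 51.024 °C
Rounded to 0.1 °C: CPT ≈ 51.0 °C

51.0 °C


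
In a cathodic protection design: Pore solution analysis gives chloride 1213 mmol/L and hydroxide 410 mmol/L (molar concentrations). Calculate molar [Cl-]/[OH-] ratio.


Threshold parameter = [Cl-] / [OH-] (molar basis; both in mmol/L, so units cancel)
Ratio = 1213 / 410 = 2.96

2.96


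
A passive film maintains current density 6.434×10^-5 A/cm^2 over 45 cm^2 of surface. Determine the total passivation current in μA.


I = i_pass * A, then convert A → μA (×10^6)
I = 6.434×10^-5 * 45 * 10^6 = 2895.3 μA

2895.3 μA


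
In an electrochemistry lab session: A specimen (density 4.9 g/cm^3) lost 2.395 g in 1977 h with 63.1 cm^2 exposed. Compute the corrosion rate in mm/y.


Apply the mm/y weight-loss relation: CR = 87600 * W / (D * A * T)
Numerator: 87600 * 2.395 = 209802.0
Denominator: 4.9 * 63.1 * 1977 = 611268.63
CR = 209802.0 / 611268.63 = 0.343224 mm/y

0.343224 mm/y


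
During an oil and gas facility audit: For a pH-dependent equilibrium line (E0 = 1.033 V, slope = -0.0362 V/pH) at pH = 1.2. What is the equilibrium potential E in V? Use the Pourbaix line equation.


Apply the Pourbaix line equation: E = E0 + slope*pH
E = 1.033 + (-0.0362)*1.2 = 1.033 + (-0.04344) = 0.98956 V
Rounded to 3 decimal places: E = 0.990 V

0.990 V


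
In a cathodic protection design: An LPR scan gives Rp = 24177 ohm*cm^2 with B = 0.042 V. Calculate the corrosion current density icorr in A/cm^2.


Apply the Stern-Geary relation: icorr = B / Rp
icorr = 0.042 / 24177 = 1.737×10^-6 A/cm^2

1.737×10^-6 A/cm^2


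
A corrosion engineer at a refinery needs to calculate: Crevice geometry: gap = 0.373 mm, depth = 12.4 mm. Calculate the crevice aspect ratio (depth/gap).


Aspect ratio = depth / gap
Ratio = 12.4 / 0.373 = 33.2

33.2


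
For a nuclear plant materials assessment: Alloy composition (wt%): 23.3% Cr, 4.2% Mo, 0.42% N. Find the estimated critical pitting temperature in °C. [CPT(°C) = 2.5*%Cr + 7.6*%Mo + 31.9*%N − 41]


Apply the ASTM G48 empirical CPT estimate: CPT(°C) = 2.5*%Cr + 7.6*%Mo + 31.9*%N − 41
2.5*23.3 = 58.25; 7.6*4.2 = 31.92; 31.9*0.42 = 13.398
CPT = 58.25 + 31.92 + 13.398 − 41 = 62.568 °C
Rounded to 0.1 °C: CPT ≈ 62.6 °C

62.6 °C


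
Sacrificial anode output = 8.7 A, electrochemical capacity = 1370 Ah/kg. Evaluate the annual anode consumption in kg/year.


Annual consumption = current * hours per year / capacity
Rate = 8.7 * 8760 / 1370 = 55.6 kg/year

55.6 kg/year


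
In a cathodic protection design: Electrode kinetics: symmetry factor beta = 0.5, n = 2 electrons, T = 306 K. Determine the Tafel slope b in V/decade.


Apply the Tafel slope relation: b = 2.303*R*T/(beta*n*F)
Numerator: 2.303 * 8.314 * 306 = 5859.03
Denominator: 0.5 * 2 * 96485 = 96485.0
b = 5859.03 / 96485.0 = 0.061 V/decade

0.061 V/decade


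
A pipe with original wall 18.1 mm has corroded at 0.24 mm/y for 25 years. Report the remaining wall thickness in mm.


Remaining wall = original − CR × time
t = 18.1 − 0.24*25 = 18.1 − 6.0 = 12.1 mm

12.1 mm


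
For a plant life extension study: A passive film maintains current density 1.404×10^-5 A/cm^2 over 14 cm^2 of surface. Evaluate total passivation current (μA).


I = i_pass * A, then convert A → μA (×10^6)
I = 1.404×10^-5 * 14 * 10^6 = 196.56 μA

196.56 μA


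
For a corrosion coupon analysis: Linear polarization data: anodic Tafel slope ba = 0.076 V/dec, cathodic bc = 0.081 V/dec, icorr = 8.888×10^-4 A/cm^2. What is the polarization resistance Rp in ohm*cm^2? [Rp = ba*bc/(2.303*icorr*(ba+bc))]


Apply the Stern-Geary equation: Rp = ba*bc / (2.303*icorr*(ba+bc))
ba*bc = 0.076*0.081 = 0.006156
ba+bc = 0.157; 2.303*icorr*(ba+bc) = 2.303*8.888×10^-4*0.157 = 3.213643×10^-4
Rp = 0.006156 / 3.213643×10^-4 = 19.16 ohm*cm^2

19.16 ohm*cm^2


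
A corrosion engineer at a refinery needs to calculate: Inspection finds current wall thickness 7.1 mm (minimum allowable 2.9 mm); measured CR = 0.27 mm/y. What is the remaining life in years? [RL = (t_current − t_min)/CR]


Apply the remaining-life relation: RL = (t_current − t_min) / CR
RL = (7.1 − 2.9) / 0.27 = 4.2 / 0.27 = 15.6 years

15.6 years


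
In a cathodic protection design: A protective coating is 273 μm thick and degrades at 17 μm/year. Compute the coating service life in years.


Service life = thickness / degradation rate
Life = 273 / 17 = 16.1 years

16.1 years


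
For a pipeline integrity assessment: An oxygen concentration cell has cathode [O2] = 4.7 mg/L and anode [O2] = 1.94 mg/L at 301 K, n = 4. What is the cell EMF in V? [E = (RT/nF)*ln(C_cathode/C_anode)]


Apply the Nernst concentration-cell relation: E = (RT/nF)*ln(C_cathode/C_anode)
RT/nF = 8.314*301/(4*96485) = 0.0064842 V
ln(4.7/1.94) = 0.88487
E = 0.0064842 * 0.88487 = 0.00574 V

0.00574 V


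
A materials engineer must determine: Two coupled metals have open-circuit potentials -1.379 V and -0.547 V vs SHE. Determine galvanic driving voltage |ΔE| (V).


Driving voltage is the absolute potential difference.
|ΔE| = |-1.379 − (-0.547)| = 0.832 V

0.832 V


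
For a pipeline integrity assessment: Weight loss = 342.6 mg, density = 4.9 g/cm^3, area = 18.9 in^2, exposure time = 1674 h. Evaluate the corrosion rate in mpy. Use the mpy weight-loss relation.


Apply the mpy weight-loss relation: CR = 534 * W / (D * A * T)
Numerator: 534 * 342.6 = 182948.4
Denominator: 4.9 * 18.9 * 1674 = 155029.14
CR = 182948.4 / 155029.14 = 1.18 mpy

1.18 mpy


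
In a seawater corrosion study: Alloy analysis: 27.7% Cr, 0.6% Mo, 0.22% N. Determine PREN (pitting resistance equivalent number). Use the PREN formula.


Apply the PREN formula: PREN = Cr + 3.3*Mo + 16*N
PREN = 27.7 + 3.3*0.6 + 16*0.22
PREN = 27.7 + 1.98 + 3.52 = 33.2

33.2


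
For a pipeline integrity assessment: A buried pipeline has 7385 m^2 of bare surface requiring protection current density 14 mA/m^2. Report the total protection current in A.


I = area * current density, then convert mA → A (÷1000)
I = 7385 * 14 / 1000 = 103.39 A

103.39 A


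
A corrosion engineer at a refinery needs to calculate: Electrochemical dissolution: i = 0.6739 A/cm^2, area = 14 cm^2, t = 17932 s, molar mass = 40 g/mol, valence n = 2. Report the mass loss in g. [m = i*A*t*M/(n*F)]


Apply Faraday's law: m = i*A*t*M / (n*F)
Total charge passed Q = i*A*t = 0.6739*14*17932 = 169181.2472 C
m = Q*M/(n*F) = 169181.2472*40/(2*96485) = 35.0689 g

35.0689 g


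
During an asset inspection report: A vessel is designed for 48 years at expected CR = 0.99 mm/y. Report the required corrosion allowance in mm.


Corrosion allowance = CR × design life
CA = 0.99 * 48 = 47.52 mm

47.52 mm


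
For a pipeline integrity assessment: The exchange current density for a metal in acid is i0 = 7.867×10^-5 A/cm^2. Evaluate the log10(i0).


i0 = 7.867×10^-5 A/cm^2
log10(i0) = -4.104

-4.104


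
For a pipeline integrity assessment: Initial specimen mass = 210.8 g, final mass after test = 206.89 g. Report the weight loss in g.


Weight loss = initial − final
WL = 210.8 − 206.89 = 3.91 g

3.91 g


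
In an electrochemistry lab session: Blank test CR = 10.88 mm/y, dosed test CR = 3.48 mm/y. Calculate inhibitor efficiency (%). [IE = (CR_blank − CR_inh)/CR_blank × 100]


Apply the inhibitor-efficiency definition: IE = (CR_blank − CR_inh)/CR_blank × 100
IE = (10.88 − 3.48) / 10.88 × 100
IE = 7.4 / 10.88 × 100 = 68.0 %

68.0 %


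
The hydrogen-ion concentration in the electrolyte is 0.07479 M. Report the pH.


pH = −log10[H+]
pH = −log10(0.07479) = 1.13

1.13


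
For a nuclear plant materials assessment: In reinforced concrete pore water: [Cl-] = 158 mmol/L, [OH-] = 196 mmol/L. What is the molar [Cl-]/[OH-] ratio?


Threshold parameter = [Cl-] / [OH-] (molar basis; both in mmol/L, so units cancel)
Ratio = 158 / 196 = 0.81

0.81


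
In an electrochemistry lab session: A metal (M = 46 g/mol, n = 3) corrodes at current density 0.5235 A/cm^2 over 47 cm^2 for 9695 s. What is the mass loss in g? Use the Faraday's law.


Apply Faraday's law: m = i*A*t*M / (n*F)
Total charge passed Q = i*A*t = 0.5235*47*9695 = 238540.6275 C
m = Q*M/(n*F) = 238540.6275*46/(3*96485) = 37.90872 g

37.90872 g


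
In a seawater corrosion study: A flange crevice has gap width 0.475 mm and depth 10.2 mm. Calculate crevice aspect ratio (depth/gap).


Aspect ratio = depth / gap
Ratio = 10.2 / 0.475 = 21.5

21.5


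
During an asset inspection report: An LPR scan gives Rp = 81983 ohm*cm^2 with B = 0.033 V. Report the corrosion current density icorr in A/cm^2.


Apply the Stern-Geary relation: icorr = B / Rp
icorr = 0.033 / 81983 = 4.025×10^-7 A/cm^2

4.025×10^-7 A/cm^2


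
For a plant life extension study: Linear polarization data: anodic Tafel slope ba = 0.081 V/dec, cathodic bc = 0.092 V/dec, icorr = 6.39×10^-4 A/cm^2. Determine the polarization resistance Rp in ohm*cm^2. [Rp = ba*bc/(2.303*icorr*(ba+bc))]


Apply the Stern-Geary equation: Rp = ba*bc / (2.303*icorr*(ba+bc))
ba*bc = 0.081*0.092 = 0.007452
ba+bc = 0.173; 2.303*icorr*(ba+bc) = 2.303*6.39×10^-4*0.173 = 2.5458974×10^-4
Rp = 0.007452 / 2.5458974×10^-4 = 29.3 ohm*cm^2

29.3 ohm*cm^2


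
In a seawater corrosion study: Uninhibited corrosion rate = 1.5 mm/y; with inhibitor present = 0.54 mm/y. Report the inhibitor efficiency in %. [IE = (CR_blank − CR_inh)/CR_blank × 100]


Apply the inhibitor-efficiency definition: IE = (CR_blank − CR_inh)/CR_blank × 100
IE = (1.5 − 0.54) / 1.5 × 100
IE = 0.96 / 1.5 × 100 = 64.0 %

64.0 %


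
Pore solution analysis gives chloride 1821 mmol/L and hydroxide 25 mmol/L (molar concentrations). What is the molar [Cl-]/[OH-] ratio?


Threshold parameter = [Cl-] / [OH-] (molar basis; both in mmol/L, so units cancel)
Ratio = 1821 / 25 = 72.84

72.84


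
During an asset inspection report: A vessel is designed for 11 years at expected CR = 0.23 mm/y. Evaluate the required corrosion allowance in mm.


Corrosion allowance = CR × design life
CA = 0.23 * 11 = 2.53 mm

2.53 mm


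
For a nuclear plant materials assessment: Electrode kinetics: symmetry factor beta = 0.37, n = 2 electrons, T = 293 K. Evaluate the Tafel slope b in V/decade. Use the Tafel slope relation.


Apply the Tafel slope relation: b = 2.303*R*T/(beta*n*F)
Numerator: 2.303 * 8.314 * 293 = 5610.11
Denominator: 0.37 * 2 * 96485 = 71398.9
b = 5610.11 / 71398.9 = 0.0786 V/decade

0.0786 V/decade


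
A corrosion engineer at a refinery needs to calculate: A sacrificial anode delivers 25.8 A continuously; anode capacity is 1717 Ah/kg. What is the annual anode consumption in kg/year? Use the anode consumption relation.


Annual consumption = current * hours per year / capacity
Rate = 25.8 * 8760 / 1717 = 131.6 kg/year

131.6 kg/year


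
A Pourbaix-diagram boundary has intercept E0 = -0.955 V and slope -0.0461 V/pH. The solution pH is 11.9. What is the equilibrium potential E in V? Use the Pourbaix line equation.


Apply the Pourbaix line equation: E = E0 + slope*pH
E = -0.955 + (-0.0461)*11.9 = -0.955 + (-0.54859) = -1.50359 V
Rounded to 4 decimal places: E = -1.5036 V

-1.5036 V


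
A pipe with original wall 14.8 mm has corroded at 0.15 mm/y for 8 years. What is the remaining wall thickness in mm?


Remaining wall = original − CR × time
t = 14.8 − 0.15*8 = 14.8 − 1.2 = 13.6 mm

13.6 mm


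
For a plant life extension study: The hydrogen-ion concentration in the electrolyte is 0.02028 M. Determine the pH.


pH = −log10[H+]
pH = −log10(0.02028) = 1.69

1.69


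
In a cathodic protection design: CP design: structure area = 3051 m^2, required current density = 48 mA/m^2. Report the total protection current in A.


I = area * current density, then convert mA → A (÷1000)
I = 3051 * 48 / 1000 = 146.45 A

146.45 A


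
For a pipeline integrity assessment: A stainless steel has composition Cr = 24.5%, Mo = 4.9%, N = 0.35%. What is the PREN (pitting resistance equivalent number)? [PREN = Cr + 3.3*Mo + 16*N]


Apply the PREN formula: PREN = Cr + 3.3*Mo + 16*N
PREN = 24.5 + 3.3*4.9 + 16*0.35
PREN = 24.5 + 16.17 + 5.6 = 46.27

46.27


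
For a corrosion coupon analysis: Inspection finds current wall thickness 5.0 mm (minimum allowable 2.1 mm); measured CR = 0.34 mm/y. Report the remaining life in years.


Apply the remaining-life relation: RL = (t_current − t_min) / CR
RL = (5.0 − 2.1) / 0.34 = 2.9 / 0.34 = 8.5 years

8.5 years


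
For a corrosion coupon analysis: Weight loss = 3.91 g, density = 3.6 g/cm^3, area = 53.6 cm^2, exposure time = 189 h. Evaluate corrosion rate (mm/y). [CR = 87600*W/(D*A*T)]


Apply the mm/y weight-loss relation: CR = 87600 * W / (D * A * T)
Numerator: 87600 * 3.91 = 342516.0
Denominator: 3.6 * 53.6 * 189 = 36469.44
CR = 342516.0 / 36469.44 = 9.39186 mm/y

9.39186 mm/y


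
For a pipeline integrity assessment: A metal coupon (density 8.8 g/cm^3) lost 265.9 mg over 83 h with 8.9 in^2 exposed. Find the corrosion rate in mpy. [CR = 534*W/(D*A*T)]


Apply the mpy weight-loss relation: CR = 534 * W / (D * A * T)
Numerator: 534 * 265.9 = 141990.6
Denominator: 8.8 * 8.9 * 83 = 6500.56
CR = 141990.6 / 6500.56 = 21.84283 mpy

21.84283 mpy


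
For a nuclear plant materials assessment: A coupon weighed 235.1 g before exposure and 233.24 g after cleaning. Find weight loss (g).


Weight loss = initial − final
WL = 235.1 − 233.24 = 1.86 g

1.86 g


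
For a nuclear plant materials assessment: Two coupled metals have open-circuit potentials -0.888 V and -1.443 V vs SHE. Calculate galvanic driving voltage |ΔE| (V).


Driving voltage is the absolute potential difference.
|ΔE| = |-0.888 − (-1.443)| = 0.555 V

0.555 V


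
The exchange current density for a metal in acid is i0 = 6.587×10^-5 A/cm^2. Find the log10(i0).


i0 = 6.587×10^-5 A/cm^2
log10(i0) = -4.181

-4.181


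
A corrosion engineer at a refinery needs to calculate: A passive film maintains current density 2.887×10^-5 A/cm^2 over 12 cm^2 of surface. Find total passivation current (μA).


I = i_pass * A, then convert A → μA (×10^6)
I = 2.887×10^-5 * 12 * 10^6 = 346.44 μA

346.44 μA


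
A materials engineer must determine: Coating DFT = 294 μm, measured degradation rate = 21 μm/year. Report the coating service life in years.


Service life = thickness / degradation rate
Life = 294 / 21 = 14.0 years

14.0 years


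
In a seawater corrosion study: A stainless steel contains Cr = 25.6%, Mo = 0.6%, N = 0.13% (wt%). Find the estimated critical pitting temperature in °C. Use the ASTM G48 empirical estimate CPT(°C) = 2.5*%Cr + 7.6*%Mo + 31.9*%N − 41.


Apply the ASTM G48 empirical CPT estimate: CPT(°C) = 2.5*%Cr + 7.6*%Mo + 31.9*%N − 41
2.5*25.6 = 64; 7.6*0.6 = 4.56; 31.9*0.13 = 4.147
CPT = 64 + 4.56 + 4.147 − 41 = 31.707 °C
Rounded to 0.1 °C: CPT ≈ 31.7 °C

31.7 °C
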